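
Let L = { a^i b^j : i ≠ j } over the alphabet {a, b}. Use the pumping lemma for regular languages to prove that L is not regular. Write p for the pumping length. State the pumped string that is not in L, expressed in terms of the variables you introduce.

Assume L is regular; let p be its pumping constant.
Choose w = a^p b^{p+p!}. Since p ≠ p+p!, w ∈ L; and |w| ≥ p.
The pumping lemma gives a decomposition w = xyz where |xy| ≤ p and |y| ≥ 1.
Because |xy| ≤ p and w begins with p copies of a, we have y = a^k with 1 ≤ k ≤ p.
Since 1 ≤ k ≤ p, k divides p!; set t = 1 + p!/k. Then xy^t z has p + (p!/k)·k = p + p! copies of a. Now the a-count equals the b-count, so i ≠ j fails. So xy^t z = a^{p+p!} b^{p+p!} ∉ L.
This contradicts the pumping lemma, so L is not regular.

a^{p+p!} b^{p+p!}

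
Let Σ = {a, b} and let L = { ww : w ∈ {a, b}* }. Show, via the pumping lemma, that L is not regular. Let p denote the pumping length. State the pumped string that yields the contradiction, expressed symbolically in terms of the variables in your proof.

a^{p+k} b^p a^p b^p

Toward a contradiction, assume L is regular with pumping length p.
Take w = a^p b^p a^p b^p = uu where u = a^pb^p; then w ∈ L and |w| = 4p ≥ p.
Write w = xyz as guaranteed by the lemma, with |xy| ≤ p and |y| > 0.
The first p characters of w are a's, so xy (and hence y) consists only of a's. Write y = a^k, 1 ≤ k ≤ p.
Pump with i = 2: xy^2z = a^{p+k} b^p a^p b^p, of length 4p+k. Suppose this equals vv. The string starts with a and ends with b, so v does too; thus the boundary between the two copies of v is a b→a transition. There is exactly one such transition, at position 2p+k, so |v| = 2p+k and |vv| = 4p+2k ≠ 4p+k since k ≥ 1. So xy^2z ∉ L.
Contradiction. Therefore L is not regular.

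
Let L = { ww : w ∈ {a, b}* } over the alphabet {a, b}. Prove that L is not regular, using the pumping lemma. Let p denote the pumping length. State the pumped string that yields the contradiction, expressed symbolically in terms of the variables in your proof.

a^{p+k} b^p a^p b^p

Toward a contradiction, assume L is regular with pumping length p.
Take w = a^p b^p a^p b^p = uu where u = a^pb^p; then w ∈ L and |w| = 4p ≥ p.
The pumping lemma gives a decomposition w = xyz where |xy| ≤ p and |y| ≥ 1.
Since the first p symbols of w are all a's and |xy| ≤ p, y lies entirely in the leading a-block: y = a^k for some k with 1 ≤ k ≤ p.
Pump with i = 2: xy^2z = a^{p+k} b^p a^p b^p, of length 4p+k. Suppose this equals vv. The string starts with a and ends with b, so v does too; thus the boundary between the two copies of v is a b→a transition. There is exactly one such transition, at position 2p+k, so |v| = 2p+k and |vv| = 4p+2k ≠ 4p+k since k ≥ 1. So xy^2z ∉ L.
This is a contradiction; hence L is not regular.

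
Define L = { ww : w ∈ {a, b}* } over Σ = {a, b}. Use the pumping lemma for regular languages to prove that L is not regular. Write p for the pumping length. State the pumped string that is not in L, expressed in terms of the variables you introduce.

Assume L is regular. Let p be the pumping length given by the pumping lemma.
Take w = a^p b^p a^p b^p = uu where u = a^pb^p; then w ∈ L and |w| = 4p ≥ p.
The pumping lemma gives a decomposition w = xyz where |xy| ≤ p and |y| > 0.
Because |xy| ≤ p and w begins with p copies of a, we have y = a^k with 1 ≤ k ≤ p.
Pump with i = 2: xy^2z = a^{p+k} b^p a^p b^p, of length 4p+k. Suppose this equals vv. The string starts with a and ends with b, so v does too; thus the boundary between the two copies of v is a b→a transition. There is exactly one such transition, at position 2p+k, so |v| = 2p+k and |vv| = 4p+2k ≠ 4p+k since k ≥ 1. So xy^2z ∉ L.
Contradiction. Therefore L is not regular.

a^{p+k} b^p a^p b^p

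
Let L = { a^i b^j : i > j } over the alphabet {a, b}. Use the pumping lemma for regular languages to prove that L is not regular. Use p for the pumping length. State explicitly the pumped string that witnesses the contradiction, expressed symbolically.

Suppose for contradiction that L is regular, and let p be the pumping length.
Choose w = a^{p+1} b^p ∈ L, with |w| = 2p+1 ≥ p.
Write w = xyz as guaranteed by the lemma, with |xy| ≤ p and |y| > 0.
Because |xy| ≤ p and w begins with p copies of a, we have y = a^k with 1 ≤ k ≤ p.
Consider xy^0z = xz = a^{p+1-k} b^p. Since k ≥ 1, the a-count p+1-k is at most p, so i > j fails; thus xz ∉ L.
Contradiction. Therefore L is not regular.

a^{p+1-k} b^p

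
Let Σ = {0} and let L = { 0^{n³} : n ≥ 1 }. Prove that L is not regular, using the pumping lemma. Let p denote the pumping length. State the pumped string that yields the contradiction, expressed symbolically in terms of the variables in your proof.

0^{p³+k}

Assume L is regular. Let p be the pumping length given by the pumping lemma.
Take w = 0^{p³} ∈ L with |w| = p³ ≥ p.
Write w = xyz as guaranteed by the lemma, with |xy| ≤ p and |y| > 0.
Then y = 0^k for some k with 1 ≤ k ≤ p.
Pump with i = 2: xy^2z = 0^{p³+k}. Since 1 ≤ k ≤ p, p³ < p³+k ≤ p³+p < p³+3p²+3p+1 = (p+1)³, so p³+k is not a perfect cube. So xy^2z ∉ L.
This contradicts the pumping lemma, so L is not regular.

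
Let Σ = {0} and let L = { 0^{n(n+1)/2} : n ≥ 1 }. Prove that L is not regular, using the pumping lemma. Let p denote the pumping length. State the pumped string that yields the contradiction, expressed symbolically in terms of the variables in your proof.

Toward a contradiction, assume L is regular with pumping length p.
Take w = 0^{p(p+1)/2} ∈ L with |w| = p(p+1)/2 ≥ p.
Write w = xyz as guaranteed by the lemma, with |xy| ≤ p and |y| > 0.
Then y = 0^k for some k with 1 ≤ k ≤ p.
Pump with i = 2: xy^2z = 0^{p(p+1)/2+k}. Since 1 ≤ k ≤ p, p(p+1)/2 < p(p+1)/2+k ≤ p(p+1)/2+p < (p+1)(p+2)/2, so p(p+1)/2+k is strictly between consecutive triangular numbers. So xy^2z ∉ L.
This contradicts the pumping lemma, so L is not regular.

0^{p(p+1)/2+k}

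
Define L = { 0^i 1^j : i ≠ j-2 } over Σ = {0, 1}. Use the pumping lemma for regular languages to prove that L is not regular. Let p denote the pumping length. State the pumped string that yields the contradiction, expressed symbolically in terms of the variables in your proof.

0^{p+p!} 1^{p+p!+2}

Assume L is regular; let p be its pumping constant.
Choose w = 0^p 1^{p+p!+2}. Since p ≠ (p+p!+2)-2 = p+p!, w ∈ L; and |w| ≥ p.
The pumping lemma gives a decomposition w = xyz where |xy| ≤ p and y is nonempty.
The first p characters of w are 0's, so xy (and hence y) consists only of 0's. Write y = 0^k, 1 ≤ k ≤ p.
Since 1 ≤ k ≤ p, k divides p!; set t = 1 + p!/k. Then xy^t z has p + (p!/k)·k = p + p! copies of 0. Now the 0-count is p+p! and (1-count)-2 = (p+p!+2)-2 = p+p!, so i ≠ j-2 fails. So xy^t z = 0^{p+p!} 1^{p+p!+2} ∉ L.
This is a contradiction; hence L is not regular.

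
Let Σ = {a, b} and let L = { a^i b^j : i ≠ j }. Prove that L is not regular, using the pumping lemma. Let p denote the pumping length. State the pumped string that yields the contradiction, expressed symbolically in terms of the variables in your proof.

a^{p+p!} b^{p+p!}

Suppose for contradiction that L is regular, and let p be the pumping length.
Choose w = a^p b^{p+p!}. Since p ≠ p+p!, w ∈ L; and |w| ≥ p.
By the pumping lemma, w = xyz with |xy| ≤ p and |y| > 0.
Since the first p symbols of w are all a's and |xy| ≤ p, y lies entirely in the leading a-block: y = a^k for some k with 1 ≤ k ≤ p.
Since 1 ≤ k ≤ p, k divides p!; set t = 1 + p!/k. Then xy^t z has p + (p!/k)·k = p + p! copies of a. Now the a-count equals the b-count, so i ≠ j fails. So xy^t z = a^{p+p!} b^{p+p!} ∉ L.
Contradiction. Therefore L is not regular.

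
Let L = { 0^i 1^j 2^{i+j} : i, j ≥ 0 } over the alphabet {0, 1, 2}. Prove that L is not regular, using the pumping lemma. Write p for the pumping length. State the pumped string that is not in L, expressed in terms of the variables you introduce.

0^{p+k} 1^p 2^{2p}

Suppose for contradiction that L is regular, and let p be the pumping length.
Take w = 0^p 1^p 2^{2p} ∈ L (with i=j=p, i+j=2p), |w| = 4p ≥ p.
The pumping lemma gives a decomposition w = xyz where |xy| ≤ p and |y| > 0.
Because |xy| ≤ p and w begins with p copies of 0, we have y = 0^k with 1 ≤ k ≤ p.
Consider xy^2z = 0^{p+k} 1^p 2^{2p}. Now the 0- and 1-counts sum to 2p+k, but the 2-count is 2p ≠ 2p+k. So xy^2z ∉ L.
This is a contradiction; hence L is not regular.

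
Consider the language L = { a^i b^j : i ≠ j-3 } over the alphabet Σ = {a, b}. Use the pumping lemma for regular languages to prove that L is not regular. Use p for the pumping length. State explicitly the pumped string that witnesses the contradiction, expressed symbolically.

Suppose for contradiction that L is regular, and let p be the pumping length.
Choose w = a^p b^{p+p!+3}. Since p ≠ (p+p!+3)-3 = p+p!, w ∈ L; and |w| ≥ p.
Write w = xyz as guaranteed by the lemma, with |xy| ≤ p and |y| > 0.
Since the first p symbols of w are all a's and |xy| ≤ p, y lies entirely in the leading a-block: y = a^k for some k with 1 ≤ k ≤ p.
Since 1 ≤ k ≤ p, k divides p!; set t = 1 + p!/k. Then xy^t z has p + (p!/k)·k = p + p! copies of a. Now the a-count is p+p! and (b-count)-3 = (p+p!+3)-3 = p+p!, so i ≠ j-3 fails. So xy^t z = a^{p+p!} b^{p+p!+3} ∉ L.
This is a contradiction; hence L is not regular.

a^{p+p!} b^{p+p!+3}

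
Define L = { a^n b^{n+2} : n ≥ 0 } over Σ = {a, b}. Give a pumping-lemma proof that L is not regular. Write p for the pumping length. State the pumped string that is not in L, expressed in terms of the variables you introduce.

Suppose for contradiction that L is regular, and let p be the pumping length.
Let w = a^p b^{p+2} ∈ L; note |w| = 2p+2 ≥ p.
The pumping lemma gives a decomposition w = xyz where |xy| ≤ p and y is nonempty.
The first p characters of w are a's, so xy (and hence y) consists only of a's. Write y = a^k, 1 ≤ k ≤ p.
Pump with i = 2: xy^2z = a^{p+k} b^{p+2}. For this to lie in L we would need p+2 = (p+k)+2, which forces k = 0. But k ≥ 1, so xy^2z ∉ L.
This contradicts the pumping lemma, so L is not regular.

a^{p+k} b^{p+2}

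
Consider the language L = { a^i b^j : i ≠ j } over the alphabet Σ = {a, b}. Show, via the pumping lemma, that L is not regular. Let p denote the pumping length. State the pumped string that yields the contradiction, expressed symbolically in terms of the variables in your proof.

a^{p+p!} b^{p+p!}

Assume L is regular. Let p be the pumping length given by the pumping lemma.
Choose w = a^p b^{p+p!}. Since p ≠ p+p!, w ∈ L; and |w| ≥ p.
The pumping lemma gives a decomposition w = xyz where |xy| ≤ p and y is nonempty.
The first p characters of w are a's, so xy (and hence y) consists only of a's. Write y = a^k, 1 ≤ k ≤ p.
Since 1 ≤ k ≤ p, k divides p!; set t = 1 + p!/k. Then xy^t z has p + (p!/k)·k = p + p! copies of a. Now the a-count equals the b-count, so i ≠ j fails. So xy^t z = a^{p+p!} b^{p+p!} ∉ L.
This is a contradiction; hence L is not regular.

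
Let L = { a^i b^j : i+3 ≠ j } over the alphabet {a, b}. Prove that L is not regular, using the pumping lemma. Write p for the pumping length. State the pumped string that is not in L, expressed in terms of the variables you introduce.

Assume L is regular; let p be its pumping constant.
Choose w = a^p b^{p+p!+3}. Since p ≠ (p+p!+3)-3 = p+p!, w ∈ L; and |w| ≥ p.
Write w = xyz as guaranteed by the lemma, with |xy| ≤ p and y is nonempty.
Because |xy| ≤ p and w begins with p copies of a, we have y = a^k with 1 ≤ k ≤ p.
Since 1 ≤ k ≤ p, k divides p!; set t = 1 + p!/k. Then xy^t z has p + (p!/k)·k = p + p! copies of a. Now the a-count is p+p! and (b-count)-3 = (p+p!+3)-3 = p+p!, so i+3 ≠ j fails. So xy^t z = a^{p+p!} b^{p+p!+3} ∉ L.
Contradiction. Therefore L is not regular.

a^{p+p!} b^{p+p!+3}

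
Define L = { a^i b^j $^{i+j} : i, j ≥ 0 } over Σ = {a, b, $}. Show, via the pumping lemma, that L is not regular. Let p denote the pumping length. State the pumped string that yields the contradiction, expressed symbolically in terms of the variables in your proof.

Toward a contradiction, assume L is regular with pumping length p.
Take w = a^p b^p $^{2p} ∈ L (with i=j=p, i+j=2p), |w| = 4p ≥ p.
Write w = xyz as guaranteed by the lemma, with |xy| ≤ p and |y| ≥ 1.
The first p characters of w are a's, so xy (and hence y) consists only of a's. Write y = a^k, 1 ≤ k ≤ p.
Consider xy^2z = a^{p+k} b^p $^{2p}. Now the a- and b-counts sum to 2p+k, but the $-count is 2p ≠ 2p+k. So xy^2z ∉ L.
This contradicts the pumping lemma, so L is not regular.

a^{p+k} b^p $^{2p}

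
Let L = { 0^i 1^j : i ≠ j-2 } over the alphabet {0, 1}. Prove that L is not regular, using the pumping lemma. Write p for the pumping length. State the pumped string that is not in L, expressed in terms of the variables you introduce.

Suppose for contradiction that L is regular, and let p be the pumping length.
Choose w = 0^p 1^{p+p!+2}. Since p ≠ (p+p!+2)-2 = p+p!, w ∈ L; and |w| ≥ p.
By the pumping lemma, w = xyz with |xy| ≤ p and |y| ≥ 1.
Since the first p symbols of w are all 0's and |xy| ≤ p, y lies entirely in the leading 0-block: y = 0^k for some k with 1 ≤ k ≤ p.
Since 1 ≤ k ≤ p, k divides p!; set t = 1 + p!/k. Then xy^t z has p + (p!/k)·k = p + p! copies of 0. Now the 0-count is p+p! and (1-count)-2 = (p+p!+2)-2 = p+p!, so i ≠ j-2 fails. So xy^t z = 0^{p+p!} 1^{p+p!+2} ∉ L.
This contradicts the pumping lemma, so L is not regular.

0^{p+p!} 1^{p+p!+2}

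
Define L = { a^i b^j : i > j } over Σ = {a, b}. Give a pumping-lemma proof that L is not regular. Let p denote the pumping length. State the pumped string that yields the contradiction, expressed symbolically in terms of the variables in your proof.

a^{p+1-k} b^p

Suppose for contradiction that L is regular, and let p be the pumping length.
Choose w = a^{p+1} b^p ∈ L, with |w| = 2p+1 ≥ p.
By the pumping lemma, w = xyz with |xy| ≤ p and |y| ≥ 1.
The first p characters of w are a's, so xy (and hence y) consists only of a's. Write y = a^k, 1 ≤ k ≤ p.
Consider xy^0z = xz = a^{p+1-k} b^p. Since k ≥ 1, the a-count p+1-k is at most p, so i > j fails; thus xz ∉ L.
This contradicts the pumping lemma, so L is not regular.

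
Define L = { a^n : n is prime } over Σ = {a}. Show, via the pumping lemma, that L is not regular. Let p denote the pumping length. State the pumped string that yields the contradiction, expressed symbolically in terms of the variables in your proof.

a^{q(1+k)}

Toward a contradiction, assume L is regular with pumping length p.
Let q be a prime with q ≥ p+2 (infinitely many primes exist), and take w = a^q ∈ L with |w| = q ≥ p.
By the pumping lemma, w = xyz with |xy| ≤ p and y is nonempty.
Then y = a^k for some k with 1 ≤ k ≤ p.
Since 1 ≤ k ≤ p, |xz| = q-k. Pump with i = q+1: |xy^{q+1}z| = (q-k)+(q+1)k = q+qk = q(1+k), which is composite (both factors ≥ 2). So xy^{q+1}z = a^{q(1+k)} ∉ L.
This contradicts the pumping lemma, so L is not regular.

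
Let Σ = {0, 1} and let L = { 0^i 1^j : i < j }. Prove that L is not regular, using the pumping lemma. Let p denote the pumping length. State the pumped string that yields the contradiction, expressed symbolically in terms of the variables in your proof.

Toward a contradiction, assume L is regular with pumping length p.
Choose w = 0^p 1^{p+1} ∈ L, with |w| = 2p+1 ≥ p.
Write w = xyz as guaranteed by the lemma, with |xy| ≤ p and |y| > 0.
Since the first p symbols of w are all 0's and |xy| ≤ p, y lies entirely in the leading 0-block: y = 0^k for some k with 1 ≤ k ≤ p.
Consider xy^2z = 0^{p+k} 1^{p+1}. Since k ≥ 1, the 0-count p+k is at least p+1, so i < j fails; thus xy^2z ∉ L.
Contradiction. Therefore L is not regular.

0^{p+k} 1^{p+1}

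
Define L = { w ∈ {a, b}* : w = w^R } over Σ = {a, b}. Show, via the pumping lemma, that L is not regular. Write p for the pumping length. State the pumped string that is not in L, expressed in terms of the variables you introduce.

Suppose for contradiction that L is regular, and let p be the pumping length.
Take w = a^p b a^p, a palindrome of length 2p+1 ≥ p.
By the pumping lemma, w = xyz with |xy| ≤ p and y is nonempty.
The first p characters of w are a's, so xy (and hence y) consists only of a's. Write y = a^k, 1 ≤ k ≤ p.
Pump with i = 2: xy^2z = a^{p+k} b a^p. Its reverse is a^p b a^{p+k}, which differs from xy^2z since k ≥ 1. So xy^2z is not a palindrome and xy^2z ∉ L.
Contradiction. Therefore L is not regular.

a^{p+k} b a^p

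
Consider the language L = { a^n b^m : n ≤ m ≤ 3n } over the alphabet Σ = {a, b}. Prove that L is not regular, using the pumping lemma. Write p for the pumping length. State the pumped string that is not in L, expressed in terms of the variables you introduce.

a^{p+k} b^p

Suppose for contradiction that L is regular, and let p be the pumping length.
Take w = a^p b^p ∈ L (since p ≤ p ≤ 3p), with |w| = 2p ≥ p.
Write w = xyz as guaranteed by the lemma, with |xy| ≤ p and y is nonempty.
Since the first p symbols of w are all a's and |xy| ≤ p, y lies entirely in the leading a-block: y = a^k for some k with 1 ≤ k ≤ p.
Pump with i = 2: xy^2z = a^{p+k} b^p. Now n = p+k > p = m, so the condition n ≤ m fails. Thus xy^2z ∉ L.
This is a contradiction; hence L is not regular.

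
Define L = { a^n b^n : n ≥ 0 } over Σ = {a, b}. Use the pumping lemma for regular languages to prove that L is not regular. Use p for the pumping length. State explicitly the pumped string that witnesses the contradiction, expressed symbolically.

Assume L is regular. Let p be the pumping length given by the pumping lemma.
Let w = a^p b^p ∈ L; note |w| = 2p ≥ p.
By the pumping lemma, w = xyz with |xy| ≤ p and |y| > 0.
Because |xy| ≤ p and w begins with p copies of a, we have y = a^k with 1 ≤ k ≤ p.
Pump with i = 2: xy^2z = a^{p+k} b^p. For this to lie in L we would need p = p+k, which forces k = 0. But k ≥ 1, so xy^2z ∉ L.
This is a contradiction; hence L is not regular.

a^{p+k} b^p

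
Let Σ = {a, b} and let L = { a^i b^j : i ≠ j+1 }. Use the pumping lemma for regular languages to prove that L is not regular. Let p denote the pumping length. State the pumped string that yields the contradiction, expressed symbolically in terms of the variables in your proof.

Assume L is regular. Let p be the pumping length given by the pumping lemma.
Choose w = a^p b^{p+p!-1}. Since p ≠ (p+p!-1)+1 = p+p!, w ∈ L; and |w| ≥ p.
By the pumping lemma, w = xyz with |xy| ≤ p and y is nonempty.
Because |xy| ≤ p and w begins with p copies of a, we have y = a^k with 1 ≤ k ≤ p.
Since 1 ≤ k ≤ p, k divides p!; set t = 1 + p!/k. Then xy^t z has p + (p!/k)·k = p + p! copies of a. Now the a-count is p+p! and (b-count)+1 = (p+p!-1)+1 = p+p!, so i ≠ j+1 fails. So xy^t z = a^{p+p!} b^{p+p!-1} ∉ L.
Contradiction. Therefore L is not regular.

a^{p+p!} b^{p+p!-1}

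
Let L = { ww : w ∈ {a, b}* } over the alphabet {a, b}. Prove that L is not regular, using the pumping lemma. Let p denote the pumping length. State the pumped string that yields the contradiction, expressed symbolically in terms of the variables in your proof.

Assume L is regular; let p be its pumping constant.
Take w = a^p b^p a^p b^p = uu where u = a^pb^p; then w ∈ L and |w| = 4p ≥ p.
By the pumping lemma, w = xyz with |xy| ≤ p and y is nonempty.
Because |xy| ≤ p and w begins with p copies of a, we have y = a^k with 1 ≤ k ≤ p.
Pump with i = 2: xy^2z = a^{p+k} b^p a^p b^p, of length 4p+k. Suppose this equals vv. The string starts with a and ends with b, so v does too; thus the boundary between the two copies of v is a b→a transition. There is exactly one such transition, at position 2p+k, so |v| = 2p+k and |vv| = 4p+2k ≠ 4p+k since k ≥ 1. So xy^2z ∉ L.
Contradiction. Therefore L is not regular.

a^{p+k} b^p a^p b^p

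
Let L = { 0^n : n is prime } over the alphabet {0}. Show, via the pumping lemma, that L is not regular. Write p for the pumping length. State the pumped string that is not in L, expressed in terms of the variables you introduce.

Toward a contradiction, assume L is regular with pumping length p.
Let q be a prime with q ≥ p+2 (infinitely many primes exist), and take w = 0^q ∈ L with |w| = q ≥ p.
By the pumping lemma, w = xyz with |xy| ≤ p and y is nonempty.
Then y = 0^k for some k with 1 ≤ k ≤ p.
Since 1 ≤ k ≤ p, |xz| = q-k. Pump with i = q+1: |xy^{q+1}z| = (q-k)+(q+1)k = q+qk = q(1+k), which is composite (both factors ≥ 2). So xy^{q+1}z = 0^{q(1+k)} ∉ L.
This contradicts the pumping lemma, so L is not regular.

0^{q(1+k)}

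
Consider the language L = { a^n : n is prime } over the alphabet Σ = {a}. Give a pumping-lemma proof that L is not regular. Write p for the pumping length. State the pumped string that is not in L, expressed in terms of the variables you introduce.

Assume L is regular; let p be its pumping constant.
Let q be a prime with q ≥ p+2 (infinitely many primes exist), and take w = a^q ∈ L with |w| = q ≥ p.
The pumping lemma gives a decomposition w = xyz where |xy| ≤ p and y is nonempty.
Then y = a^k for some k with 1 ≤ k ≤ p.
Since 1 ≤ k ≤ p, |xz| = q-k. Pump with i = q+1: |xy^{q+1}z| = (q-k)+(q+1)k = q+qk = q(1+k), which is composite (both factors ≥ 2). So xy^{q+1}z = a^{q(1+k)} ∉ L.
This is a contradiction; hence L is not regular.

a^{q(1+k)}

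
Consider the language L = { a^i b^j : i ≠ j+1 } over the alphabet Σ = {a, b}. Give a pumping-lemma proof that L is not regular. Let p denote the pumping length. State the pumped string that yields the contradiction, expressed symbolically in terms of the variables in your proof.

a^{p+p!} b^{p+p!-1}

Assume L is regular; let p be its pumping constant.
Choose w = a^p b^{p+p!-1}. Since p ≠ (p+p!-1)+1 = p+p!, w ∈ L; and |w| ≥ p.
Write w = xyz as guaranteed by the lemma, with |xy| ≤ p and y is nonempty.
The first p characters of w are a's, so xy (and hence y) consists only of a's. Write y = a^k, 1 ≤ k ≤ p.
Since 1 ≤ k ≤ p, k divides p!; set t = 1 + p!/k. Then xy^t z has p + (p!/k)·k = p + p! copies of a. Now the a-count is p+p! and (b-count)+1 = (p+p!-1)+1 = p+p!, so i ≠ j+1 fails. So xy^t z = a^{p+p!} b^{p+p!-1} ∉ L.
This contradicts the pumping lemma, so L is not regular.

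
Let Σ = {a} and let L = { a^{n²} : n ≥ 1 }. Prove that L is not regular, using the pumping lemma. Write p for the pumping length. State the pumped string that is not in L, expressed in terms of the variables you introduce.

a^{p²+k}

Suppose for contradiction that L is regular, and let p be the pumping length.
Take w = a^{p²} ∈ L with |w| = p² ≥ p.
By the pumping lemma, w = xyz with |xy| ≤ p and |y| ≥ 1.
Then y = a^k for some k with 1 ≤ k ≤ p.
Pump with i = 2: xy^2z = a^{p²+k}. Since 1 ≤ k ≤ p, p² < p²+k ≤ p²+p < (p+1)², so p²+k lies strictly between consecutive squares and is not a perfect square. So xy^2z ∉ L.
This contradicts the pumping lemma, so L is not regular.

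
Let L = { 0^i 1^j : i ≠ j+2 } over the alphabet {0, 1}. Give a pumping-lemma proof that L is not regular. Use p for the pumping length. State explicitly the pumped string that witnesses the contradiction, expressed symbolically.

0^{p+p!} 1^{p+p!-2}

Assume L is regular; let p be its pumping constant.
Choose w = 0^p 1^{p+p!-2}. Since p ≠ (p+p!-2)+2 = p+p!, w ∈ L; and |w| ≥ p.
Write w = xyz as guaranteed by the lemma, with |xy| ≤ p and |y| ≥ 1.
The first p characters of w are 0's, so xy (and hence y) consists only of 0's. Write y = 0^k, 1 ≤ k ≤ p.
Since 1 ≤ k ≤ p, k divides p!; set t = 1 + p!/k. Then xy^t z has p + (p!/k)·k = p + p! copies of 0. Now the 0-count is p+p! and (1-count)+2 = (p+p!-2)+2 = p+p!, so i ≠ j+2 fails. So xy^t z = 0^{p+p!} 1^{p+p!-2} ∉ L.
Contradiction. Therefore L is not regular.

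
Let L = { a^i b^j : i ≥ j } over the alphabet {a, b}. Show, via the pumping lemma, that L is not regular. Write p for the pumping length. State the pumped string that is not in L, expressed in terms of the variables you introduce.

a^{p-k} b^p

Toward a contradiction, assume L is regular with pumping length p.
Choose w = a^p b^p ∈ L, with |w| = 2p ≥ p.
The pumping lemma gives a decomposition w = xyz where |xy| ≤ p and |y| ≥ 1.
Because |xy| ≤ p and w begins with p copies of a, we have y = a^k with 1 ≤ k ≤ p.
Consider xy^0z = xz = a^{p-k} b^p. Since k ≥ 1, the a-count p-k is less than p, so i ≥ j fails; thus xz ∉ L.
This is a contradiction; hence L is not regular.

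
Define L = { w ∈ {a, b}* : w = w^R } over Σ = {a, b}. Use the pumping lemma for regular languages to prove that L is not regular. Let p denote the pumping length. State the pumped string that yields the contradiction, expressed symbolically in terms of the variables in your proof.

a^{p+k} b a^p

Toward a contradiction, assume L is regular with pumping length p.
Take w = a^p b a^p, a palindrome of length 2p+1 ≥ p.
By the pumping lemma, w = xyz with |xy| ≤ p and y is nonempty.
Since the first p symbols of w are all a's and |xy| ≤ p, y lies entirely in the leading a-block: y = a^k for some k with 1 ≤ k ≤ p.
Pump with i = 2: xy^2z = a^{p+k} b a^p. Its reverse is a^p b a^{p+k}, which differs from xy^2z since k ≥ 1. So xy^2z is not a palindrome and xy^2z ∉ L.
This contradicts the pumping lemma, so L is not regular.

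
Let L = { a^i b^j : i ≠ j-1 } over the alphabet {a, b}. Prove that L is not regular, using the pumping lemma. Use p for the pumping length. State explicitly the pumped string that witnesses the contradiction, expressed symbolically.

a^{p+p!} b^{p+p!+1}

Suppose for contradiction that L is regular, and let p be the pumping length.
Choose w = a^p b^{p+p!+1}. Since p ≠ (p+p!+1)-1 = p+p!, w ∈ L; and |w| ≥ p.
The pumping lemma gives a decomposition w = xyz where |xy| ≤ p and |y| ≥ 1.
Since the first p symbols of w are all a's and |xy| ≤ p, y lies entirely in the leading a-block: y = a^k for some k with 1 ≤ k ≤ p.
Since 1 ≤ k ≤ p, k divides p!; set t = 1 + p!/k. Then xy^t z has p + (p!/k)·k = p + p! copies of a. Now the a-count is p+p! and (b-count)-1 = (p+p!+1)-1 = p+p!, so i ≠ j-1 fails. So xy^t z = a^{p+p!} b^{p+p!+1} ∉ L.
Contradiction. Therefore L is not regular.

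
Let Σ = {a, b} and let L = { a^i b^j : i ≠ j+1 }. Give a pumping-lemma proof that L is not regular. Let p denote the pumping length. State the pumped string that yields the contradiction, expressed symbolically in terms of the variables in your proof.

a^{p+p!} b^{p+p!-1}

Assume L is regular; let p be its pumping constant.
Choose w = a^p b^{p+p!-1}. Since p ≠ (p+p!-1)+1 = p+p!, w ∈ L; and |w| ≥ p.
By the pumping lemma, w = xyz with |xy| ≤ p and y is nonempty.
Because |xy| ≤ p and w begins with p copies of a, we have y = a^k with 1 ≤ k ≤ p.
Since 1 ≤ k ≤ p, k divides p!; set t = 1 + p!/k. Then xy^t z has p + (p!/k)·k = p + p! copies of a. Now the a-count is p+p! and (b-count)+1 = (p+p!-1)+1 = p+p!, so i ≠ j+1 fails. So xy^t z = a^{p+p!} b^{p+p!-1} ∉ L.
This contradicts the pumping lemma, so L is not regular.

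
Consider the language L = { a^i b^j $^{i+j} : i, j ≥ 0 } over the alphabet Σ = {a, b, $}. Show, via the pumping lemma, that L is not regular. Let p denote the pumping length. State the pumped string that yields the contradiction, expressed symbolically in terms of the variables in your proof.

a^{p+k} b^p $^{2p}

Assume L is regular; let p be its pumping constant.
Take w = a^p b^p $^{2p} ∈ L (with i=j=p, i+j=2p), |w| = 4p ≥ p.
The pumping lemma gives a decomposition w = xyz where |xy| ≤ p and |y| > 0.
Because |xy| ≤ p and w begins with p copies of a, we have y = a^k with 1 ≤ k ≤ p.
Consider xy^2z = a^{p+k} b^p $^{2p}. Now the a- and b-counts sum to 2p+k, but the $-count is 2p ≠ 2p+k. So xy^2z ∉ L.
This is a contradiction; hence L is not regular.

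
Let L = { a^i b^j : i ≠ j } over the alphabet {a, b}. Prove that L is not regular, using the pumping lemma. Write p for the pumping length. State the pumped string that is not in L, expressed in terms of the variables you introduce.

Suppose for contradiction that L is regular, and let p be the pumping length.
Choose w = a^p b^{p+p!}. Since p ≠ p+p!, w ∈ L; and |w| ≥ p.
The pumping lemma gives a decomposition w = xyz where |xy| ≤ p and y is nonempty.
Since the first p symbols of w are all a's and |xy| ≤ p, y lies entirely in the leading a-block: y = a^k for some k with 1 ≤ k ≤ p.
Since 1 ≤ k ≤ p, k divides p!; set t = 1 + p!/k. Then xy^t z has p + (p!/k)·k = p + p! copies of a. Now the a-count equals the b-count, so i ≠ j fails. So xy^t z = a^{p+p!} b^{p+p!} ∉ L.
This contradicts the pumping lemma, so L is not regular.

a^{p+p!} b^{p+p!}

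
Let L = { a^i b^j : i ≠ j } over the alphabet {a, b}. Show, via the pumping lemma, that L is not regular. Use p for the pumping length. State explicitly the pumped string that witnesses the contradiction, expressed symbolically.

Assume L is regular. Let p be the pumping length given by the pumping lemma.
Choose w = a^p b^{p+p!}. Since p ≠ p+p!, w ∈ L; and |w| ≥ p.
Write w = xyz as guaranteed by the lemma, with |xy| ≤ p and |y| ≥ 1.
Since the first p symbols of w are all a's and |xy| ≤ p, y lies entirely in the leading a-block: y = a^k for some k with 1 ≤ k ≤ p.
Since 1 ≤ k ≤ p, k divides p!; set t = 1 + p!/k. Then xy^t z has p + (p!/k)·k = p + p! copies of a. Now the a-count equals the b-count, so i ≠ j fails. So xy^t z = a^{p+p!} b^{p+p!} ∉ L.
This is a contradiction; hence L is not regular.

a^{p+p!} b^{p+p!}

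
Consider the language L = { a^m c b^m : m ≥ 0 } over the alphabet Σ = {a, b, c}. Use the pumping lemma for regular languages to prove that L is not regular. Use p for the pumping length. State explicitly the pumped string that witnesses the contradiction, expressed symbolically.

Assume L is regular. Let p be the pumping length given by the pumping lemma.
Take w = a^p c b^p ∈ L with |w| = 2p+1 ≥ p.
The pumping lemma gives a decomposition w = xyz where |xy| ≤ p and |y| ≥ 1.
Since the first p symbols of w are all a's and |xy| ≤ p, y lies entirely in the leading a-block: y = a^k for some k with 1 ≤ k ≤ p.
Pump with i = 2: xy^2z = a^{p+k} c b^p, which would require p+k = p. But k ≥ 1, so xy^2z ∉ L.
This contradicts the pumping lemma, so L is not regular.

a^{p+k} c b^p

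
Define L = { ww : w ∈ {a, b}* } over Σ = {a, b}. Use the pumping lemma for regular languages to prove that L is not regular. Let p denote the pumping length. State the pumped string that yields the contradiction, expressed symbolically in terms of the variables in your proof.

Assume L is regular; let p be its pumping constant.
Take w = a^p b^p a^p b^p = uu where u = a^pb^p; then w ∈ L and |w| = 4p ≥ p.
Write w = xyz as guaranteed by the lemma, with |xy| ≤ p and |y| ≥ 1.
Since the first p symbols of w are all a's and |xy| ≤ p, y lies entirely in the leading a-block: y = a^k for some k with 1 ≤ k ≤ p.
Pump with i = 2: xy^2z = a^{p+k} b^p a^p b^p, of length 4p+k. Suppose this equals vv. The string starts with a and ends with b, so v does too; thus the boundary between the two copies of v is a b→a transition. There is exactly one such transition, at position 2p+k, so |v| = 2p+k and |vv| = 4p+2k ≠ 4p+k since k ≥ 1. So xy^2z ∉ L.
This contradicts the pumping lemma, so L is not regular.

a^{p+k} b^p a^p b^p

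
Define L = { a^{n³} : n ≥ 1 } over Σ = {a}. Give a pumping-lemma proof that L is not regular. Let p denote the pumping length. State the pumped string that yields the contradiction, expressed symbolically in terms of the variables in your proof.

a^{p³+k}

Suppose for contradiction that L is regular, and let p be the pumping length.
Take w = a^{p³} ∈ L with |w| = p³ ≥ p.
Write w = xyz as guaranteed by the lemma, with |xy| ≤ p and y is nonempty.
Then y = a^k for some k with 1 ≤ k ≤ p.
Pump with i = 2: xy^2z = a^{p³+k}. Since 1 ≤ k ≤ p, p³ < p³+k ≤ p³+p < p³+3p²+3p+1 = (p+1)³, so p³+k is not a perfect cube. So xy^2z ∉ L.
This contradicts the pumping lemma, so L is not regular.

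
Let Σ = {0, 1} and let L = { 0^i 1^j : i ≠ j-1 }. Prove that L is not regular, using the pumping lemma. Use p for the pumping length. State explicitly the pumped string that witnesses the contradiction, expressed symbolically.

Assume L is regular. Let p be the pumping length given by the pumping lemma.
Choose w = 0^p 1^{p+p!+1}. Since p ≠ (p+p!+1)-1 = p+p!, w ∈ L; and |w| ≥ p.
By the pumping lemma, w = xyz with |xy| ≤ p and |y| > 0.
Because |xy| ≤ p and w begins with p copies of 0, we have y = 0^k with 1 ≤ k ≤ p.
Since 1 ≤ k ≤ p, k divides p!; set t = 1 + p!/k. Then xy^t z has p + (p!/k)·k = p + p! copies of 0. Now the 0-count is p+p! and (1-count)-1 = (p+p!+1)-1 = p+p!, so i ≠ j-1 fails. So xy^t z = 0^{p+p!} 1^{p+p!+1} ∉ L.
This is a contradiction; hence L is not regular.

0^{p+p!} 1^{p+p!+1}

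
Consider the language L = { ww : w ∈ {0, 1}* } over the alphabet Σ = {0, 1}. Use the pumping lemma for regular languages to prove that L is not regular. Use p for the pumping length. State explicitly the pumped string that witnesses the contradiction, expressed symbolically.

0^{p+k} 1^p 0^p 1^p

Assume L is regular. Let p be the pumping length given by the pumping lemma.
Take w = 0^p 1^p 0^p 1^p = uu where u = 0^p1^p; then w ∈ L and |w| = 4p ≥ p.
By the pumping lemma, w = xyz with |xy| ≤ p and y is nonempty.
Since the first p symbols of w are all 0's and |xy| ≤ p, y lies entirely in the leading 0-block: y = 0^k for some k with 1 ≤ k ≤ p.
Pump with i = 2: xy^2z = 0^{p+k} 1^p 0^p 1^p, of length 4p+k. Suppose this equals vv. The string starts with 0 and ends with 1, so v does too; thus the boundary between the two copies of v is a 1→0 transition. There is exactly one such transition, at position 2p+k, so |v| = 2p+k and |vv| = 4p+2k ≠ 4p+k since k ≥ 1. So xy^2z ∉ L.
This contradicts the pumping lemma, so L is not regular.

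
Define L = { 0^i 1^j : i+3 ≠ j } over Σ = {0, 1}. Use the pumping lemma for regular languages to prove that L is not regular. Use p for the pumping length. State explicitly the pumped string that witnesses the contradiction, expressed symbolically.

Assume L is regular. Let p be the pumping length given by the pumping lemma.
Choose w = 0^p 1^{p+p!+3}. Since p ≠ (p+p!+3)-3 = p+p!, w ∈ L; and |w| ≥ p.
By the pumping lemma, w = xyz with |xy| ≤ p and y is nonempty.
The first p characters of w are 0's, so xy (and hence y) consists only of 0's. Write y = 0^k, 1 ≤ k ≤ p.
Since 1 ≤ k ≤ p, k divides p!; set t = 1 + p!/k. Then xy^t z has p + (p!/k)·k = p + p! copies of 0. Now the 0-count is p+p! and (1-count)-3 = (p+p!+3)-3 = p+p!, so i+3 ≠ j fails. So xy^t z = 0^{p+p!} 1^{p+p!+3} ∉ L.
This contradicts the pumping lemma, so L is not regular.

0^{p+p!} 1^{p+p!+3}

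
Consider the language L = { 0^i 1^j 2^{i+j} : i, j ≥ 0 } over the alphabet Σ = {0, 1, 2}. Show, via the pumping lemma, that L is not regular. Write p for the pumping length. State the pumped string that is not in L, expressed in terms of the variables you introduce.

Toward a contradiction, assume L is regular with pumping length p.
Take w = 0^p 1^p 2^{2p} ∈ L (with i=j=p, i+j=2p), |w| = 4p ≥ p.
By the pumping lemma, w = xyz with |xy| ≤ p and |y| > 0.
Since the first p symbols of w are all 0's and |xy| ≤ p, y lies entirely in the leading 0-block: y = 0^k for some k with 1 ≤ k ≤ p.
Consider xy^2z = 0^{p+k} 1^p 2^{2p}. Now the 0- and 1-counts sum to 2p+k, but the 2-count is 2p ≠ 2p+k. So xy^2z ∉ L.
Contradiction. Therefore L is not regular.

0^{p+k} 1^p 2^{2p}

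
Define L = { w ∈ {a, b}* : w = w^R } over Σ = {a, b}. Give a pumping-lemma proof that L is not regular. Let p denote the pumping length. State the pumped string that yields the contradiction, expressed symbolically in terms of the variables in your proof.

a^{p+k} b a^p

Assume L is regular. Let p be the pumping length given by the pumping lemma.
Take w = a^p b a^p, a palindrome of length 2p+1 ≥ p.
Write w = xyz as guaranteed by the lemma, with |xy| ≤ p and y is nonempty.
Because |xy| ≤ p and w begins with p copies of a, we have y = a^k with 1 ≤ k ≤ p.
Pump with i = 2: xy^2z = a^{p+k} b a^p. Its reverse is a^p b a^{p+k}, which differs from xy^2z since k ≥ 1. So xy^2z is not a palindrome and xy^2z ∉ L.
This is a contradiction; hence L is not regular.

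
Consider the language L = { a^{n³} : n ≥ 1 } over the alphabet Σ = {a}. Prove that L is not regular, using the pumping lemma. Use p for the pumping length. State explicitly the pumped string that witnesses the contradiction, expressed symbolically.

a^{p³+k}

Toward a contradiction, assume L is regular with pumping length p.
Take w = a^{p³} ∈ L with |w| = p³ ≥ p.
By the pumping lemma, w = xyz with |xy| ≤ p and |y| ≥ 1.
Then y = a^k for some k with 1 ≤ k ≤ p.
Pump with i = 2: xy^2z = a^{p³+k}. Since 1 ≤ k ≤ p, p³ < p³+k ≤ p³+p < p³+3p²+3p+1 = (p+1)³, so p³+k is not a perfect cube. So xy^2z ∉ L.
This contradicts the pumping lemma, so L is not regular.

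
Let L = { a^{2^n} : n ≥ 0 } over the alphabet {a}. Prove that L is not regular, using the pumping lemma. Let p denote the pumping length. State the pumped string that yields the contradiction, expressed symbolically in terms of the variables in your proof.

a^{2^p+k}

Assume L is regular; let p be its pumping constant.
Take w = a^{2^p} ∈ L with |w| = 2^p ≥ p.
The pumping lemma gives a decomposition w = xyz where |xy| ≤ p and |y| ≥ 1.
Then y = a^k for some k with 1 ≤ k ≤ p.
Pump with i = 2: xy^2z = a^{2^p+k}. Since 1 ≤ k ≤ p < 2^p, we have 2^p < 2^p+k < 2^{p+1}, so 2^p+k is not a power of 2. So xy^2z ∉ L.
This is a contradiction; hence L is not regular.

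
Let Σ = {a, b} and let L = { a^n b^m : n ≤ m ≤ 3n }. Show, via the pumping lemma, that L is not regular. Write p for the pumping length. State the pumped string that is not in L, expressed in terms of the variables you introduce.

Assume L is regular. Let p be the pumping length given by the pumping lemma.
Take w = a^p b^p ∈ L (since p ≤ p ≤ 3p), with |w| = 2p ≥ p.
By the pumping lemma, w = xyz with |xy| ≤ p and |y| > 0.
Since the first p symbols of w are all a's and |xy| ≤ p, y lies entirely in the leading a-block: y = a^k for some k with 1 ≤ k ≤ p.
Pump with i = 2: xy^2z = a^{p+k} b^p. Now n = p+k > p = m, so the condition n ≤ m fails. Thus xy^2z ∉ L.
This contradicts the pumping lemma, so L is not regular.

a^{p+k} b^p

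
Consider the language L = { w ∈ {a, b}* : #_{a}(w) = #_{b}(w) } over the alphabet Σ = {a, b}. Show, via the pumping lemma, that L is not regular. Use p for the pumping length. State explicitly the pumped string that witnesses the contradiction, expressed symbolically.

a^{p+k} b^p

Assume L is regular. Let p be the pumping length given by the pumping lemma.
Choose w = a^p b^p ∈ L with |w| = 2p ≥ p.
The pumping lemma gives a decomposition w = xyz where |xy| ≤ p and y is nonempty.
Since the first p symbols of w are all a's and |xy| ≤ p, y lies entirely in the leading a-block: y = a^k for some k with 1 ≤ k ≤ p.
Pump with i = 2: xy^2z = a^{p+k} b^p has p+k occurrences of a but only p of b. Since k ≥ 1 the counts differ, so xy^2z ∉ L.
This is a contradiction; hence L is not regular.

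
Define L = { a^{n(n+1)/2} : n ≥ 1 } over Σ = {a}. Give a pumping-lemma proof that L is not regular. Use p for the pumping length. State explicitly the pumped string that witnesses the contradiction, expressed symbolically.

Assume L is regular; let p be its pumping constant.
Take w = a^{p(p+1)/2} ∈ L with |w| = p(p+1)/2 ≥ p.
The pumping lemma gives a decomposition w = xyz where |xy| ≤ p and |y| ≥ 1.
Then y = a^k for some k with 1 ≤ k ≤ p.
Pump with i = 2: xy^2z = a^{p(p+1)/2+k}. Since 1 ≤ k ≤ p, p(p+1)/2 < p(p+1)/2+k ≤ p(p+1)/2+p < (p+1)(p+2)/2, so p(p+1)/2+k is strictly between consecutive triangular numbers. So xy^2z ∉ L.
Contradiction. Therefore L is not regular.

a^{p(p+1)/2+k}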